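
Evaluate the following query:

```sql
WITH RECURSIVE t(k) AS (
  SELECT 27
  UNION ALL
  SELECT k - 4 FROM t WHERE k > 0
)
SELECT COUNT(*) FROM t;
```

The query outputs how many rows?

Base: k=27.
Iteration 1: 27 > 0 holds -> k = 27 - 4 = 23.
Iteration 2: 23 > 0 holds -> k = 23 - 4 = 19.
Iteration 3: 19 > 0 holds -> k = 19 - 4 = 15.
Iteration 4: 15 > 0 holds -> k = 15 - 4 = 11.
Iteration 5: 11 > 0 holds -> k = 11 - 4 = 7.
Iteration 6: 7 > 0 holds -> k = 7 - 4 = 3.
Iteration 7: 3 > 0 holds -> k = 3 - 4 = -1.
Iteration 8: -1 > 0 fails; recursion stops.
Total rows emitted: 8.

8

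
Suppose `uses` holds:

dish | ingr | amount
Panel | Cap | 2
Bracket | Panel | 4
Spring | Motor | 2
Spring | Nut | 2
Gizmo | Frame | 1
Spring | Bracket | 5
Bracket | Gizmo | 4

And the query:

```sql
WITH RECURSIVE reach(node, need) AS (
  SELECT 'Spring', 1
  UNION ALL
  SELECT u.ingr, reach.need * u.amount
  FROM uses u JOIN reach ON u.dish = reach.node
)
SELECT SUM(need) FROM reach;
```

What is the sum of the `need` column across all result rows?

Base: (Spring, need=1).
Iteration 1: components of {Spring} -> Bracket = 1*5 = 5, Motor = 1*2 = 2, Nut = 1*2 = 2.
Iteration 2: components of {Bracket,Motor,Nut} -> Gizmo = 5*4 = 20, Panel = 5*4 = 20.
Iteration 3: components of {Gizmo,Panel} -> Cap = 20*2 = 40, Frame = 20*1 = 20.
Iteration 4: no further components; recursion stops.
SUM(need) = 1 + 5 + 2 + 2 + 20 + 20 + 40 + 20 = 110.

110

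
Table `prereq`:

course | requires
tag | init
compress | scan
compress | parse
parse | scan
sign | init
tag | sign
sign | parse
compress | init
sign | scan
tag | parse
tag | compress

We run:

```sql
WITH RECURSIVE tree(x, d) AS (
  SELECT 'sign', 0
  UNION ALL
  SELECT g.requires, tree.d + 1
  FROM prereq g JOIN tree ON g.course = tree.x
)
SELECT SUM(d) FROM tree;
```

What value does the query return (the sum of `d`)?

5

Base: (sign, d=0).
Iteration 1: edges from {sign} -> (init, d=1), (parse, d=1), (scan, d=1).
Iteration 2: edges from {init,parse,scan} -> (scan, d=2).
Iteration 3: no outgoing edges from {scan}; recursion stops.
SUM(d) = 0 + 1 + 1 + 1 + 2 = 5.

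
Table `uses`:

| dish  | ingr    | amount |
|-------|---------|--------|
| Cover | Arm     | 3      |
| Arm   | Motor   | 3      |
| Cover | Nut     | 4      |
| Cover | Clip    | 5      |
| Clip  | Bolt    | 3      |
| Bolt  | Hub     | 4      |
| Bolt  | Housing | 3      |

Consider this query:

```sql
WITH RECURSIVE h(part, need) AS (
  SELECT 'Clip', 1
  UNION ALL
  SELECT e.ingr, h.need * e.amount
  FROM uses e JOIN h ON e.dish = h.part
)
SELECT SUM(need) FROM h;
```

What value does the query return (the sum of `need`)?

Base: (Clip, need=1).
Iteration 1: components of {Clip} -> Bolt = 1*3 = 3.
Iteration 2: components of {Bolt} -> Housing = 3*3 = 9, Hub = 3*4 = 12.
Iteration 3: no further components; recursion stops.
SUM(need) = 1 + 3 + 12 + 9 = 25.

25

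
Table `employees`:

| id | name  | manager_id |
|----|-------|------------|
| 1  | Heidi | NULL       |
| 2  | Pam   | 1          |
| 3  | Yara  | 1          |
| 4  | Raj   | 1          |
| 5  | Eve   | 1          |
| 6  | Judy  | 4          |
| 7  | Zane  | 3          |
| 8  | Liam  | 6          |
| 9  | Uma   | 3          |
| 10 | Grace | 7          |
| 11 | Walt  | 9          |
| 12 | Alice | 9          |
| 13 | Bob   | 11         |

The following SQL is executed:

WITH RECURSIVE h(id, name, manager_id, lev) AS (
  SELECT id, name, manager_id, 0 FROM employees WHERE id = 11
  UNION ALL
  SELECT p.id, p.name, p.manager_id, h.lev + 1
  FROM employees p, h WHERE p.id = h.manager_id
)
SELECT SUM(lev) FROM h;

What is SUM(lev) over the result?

6

Base: id=11 (Walt), manager_id=9, lev 0.
Iteration 1: join on id=9 -> Uma (id 9, manager_id=3, lev 1).
Iteration 2: join on id=3 -> Yara (id 3, manager_id=1, lev 2).
Iteration 3: join on id=1 -> Heidi (id 1, manager_id=NULL, lev 3).
Iteration 4: manager_id is NULL; no match; recursion stops.
SUM(lev) = 0 + 1 + 2 + 3 = 6.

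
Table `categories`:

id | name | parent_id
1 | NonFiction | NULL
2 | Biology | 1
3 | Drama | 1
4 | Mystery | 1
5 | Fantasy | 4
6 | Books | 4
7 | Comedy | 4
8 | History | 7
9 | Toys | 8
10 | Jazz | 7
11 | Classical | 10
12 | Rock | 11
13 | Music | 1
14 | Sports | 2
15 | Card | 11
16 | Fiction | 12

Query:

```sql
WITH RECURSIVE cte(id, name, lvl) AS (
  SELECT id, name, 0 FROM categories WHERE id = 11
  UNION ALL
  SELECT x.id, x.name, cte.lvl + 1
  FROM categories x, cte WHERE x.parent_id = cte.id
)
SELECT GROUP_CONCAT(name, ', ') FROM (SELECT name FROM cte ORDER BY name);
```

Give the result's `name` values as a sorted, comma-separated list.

Base: id=11 (Classical) at lvl 0.
Iteration 1: rows with parent_id in {11} -> Rock (id 12, lvl 1), Card (id 15, lvl 1).
Iteration 2: rows with parent_id in {12,15} -> Fiction (id 16, lvl 2).
Iteration 3: no rows with parent_id in {16}; recursion stops.

Card, Classical, Fiction, Rock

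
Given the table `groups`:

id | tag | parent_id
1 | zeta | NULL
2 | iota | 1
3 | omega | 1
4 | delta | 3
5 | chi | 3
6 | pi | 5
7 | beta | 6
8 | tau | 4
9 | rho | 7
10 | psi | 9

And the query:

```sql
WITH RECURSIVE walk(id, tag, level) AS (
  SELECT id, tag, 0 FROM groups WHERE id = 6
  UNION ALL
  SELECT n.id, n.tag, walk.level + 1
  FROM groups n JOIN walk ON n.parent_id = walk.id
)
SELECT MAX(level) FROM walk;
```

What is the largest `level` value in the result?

3

Base: id=6 (pi) at level 0.
Iteration 1: rows with parent_id in {6} -> beta (id 7, level 1).
Iteration 2: rows with parent_id in {7} -> rho (id 9, level 2).
Iteration 3: rows with parent_id in {9} -> psi (id 10, level 3).
Iteration 4: no rows with parent_id in {10}; recursion stops.
level values: 0, 1, 2, 3; the maximum is 3.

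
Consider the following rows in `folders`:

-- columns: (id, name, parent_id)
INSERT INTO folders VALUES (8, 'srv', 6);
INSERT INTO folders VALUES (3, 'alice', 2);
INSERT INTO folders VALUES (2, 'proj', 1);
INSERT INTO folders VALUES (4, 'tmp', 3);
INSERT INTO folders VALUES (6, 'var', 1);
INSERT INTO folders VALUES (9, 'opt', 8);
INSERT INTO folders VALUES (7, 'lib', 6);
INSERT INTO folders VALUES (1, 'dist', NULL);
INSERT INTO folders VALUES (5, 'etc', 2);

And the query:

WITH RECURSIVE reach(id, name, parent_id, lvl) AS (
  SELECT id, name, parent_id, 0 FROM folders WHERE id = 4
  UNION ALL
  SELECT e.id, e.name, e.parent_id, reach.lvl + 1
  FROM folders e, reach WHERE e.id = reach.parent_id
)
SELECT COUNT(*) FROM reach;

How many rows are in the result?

4

Base: id=4 (tmp), parent_id=3, lvl 0.
Iteration 1: join on id=3 -> alice (id 3, parent_id=2, lvl 1).
Iteration 2: join on id=2 -> proj (id 2, parent_id=1, lvl 2).
Iteration 3: join on id=1 -> dist (id 1, parent_id=NULL, lvl 3).
Iteration 4: parent_id is NULL; no match; recursion stops.
Total rows emitted: 4.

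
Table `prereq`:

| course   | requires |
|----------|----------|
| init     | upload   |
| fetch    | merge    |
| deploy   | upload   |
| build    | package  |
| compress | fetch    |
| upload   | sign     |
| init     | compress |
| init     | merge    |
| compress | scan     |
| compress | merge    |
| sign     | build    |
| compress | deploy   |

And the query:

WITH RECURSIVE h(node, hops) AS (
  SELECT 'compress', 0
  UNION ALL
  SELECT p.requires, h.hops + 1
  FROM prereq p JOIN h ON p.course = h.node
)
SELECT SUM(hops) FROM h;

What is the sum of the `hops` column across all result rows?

Base: (compress, hops=0).
Iteration 1: edges from {compress} -> (deploy, hops=1), (fetch, hops=1), (merge, hops=1), (scan, hops=1).
Iteration 2: edges from {deploy,fetch,merge,scan} -> (merge, hops=2), (upload, hops=2).
Iteration 3: edges from {merge,upload} -> (sign, hops=3).
Iteration 4: edges from {sign} -> (build, hops=4).
Iteration 5: edges from {build} -> (package, hops=5).
Iteration 6: no outgoing edges from {package}; recursion stops.
SUM(hops) = 0 + 1 + 1 + 1 + 1 + 2 + 2 + 3 + 4 + 5 = 20.

20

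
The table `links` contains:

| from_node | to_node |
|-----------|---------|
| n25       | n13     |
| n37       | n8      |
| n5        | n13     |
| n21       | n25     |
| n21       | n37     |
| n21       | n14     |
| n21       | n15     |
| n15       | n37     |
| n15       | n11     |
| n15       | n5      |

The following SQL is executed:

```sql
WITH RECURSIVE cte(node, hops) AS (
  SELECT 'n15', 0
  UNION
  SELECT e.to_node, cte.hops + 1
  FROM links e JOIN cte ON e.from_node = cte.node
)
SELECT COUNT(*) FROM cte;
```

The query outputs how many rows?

Base: (n15, hops=0).
Iteration 1: edges from {n15} -> (n11, hops=1), (n37, hops=1), (n5, hops=1).
Iteration 2: edges from {n11,n37,n5} -> (n13, hops=2), (n8, hops=2).
Iteration 3: no outgoing edges from {n13,n8}; recursion stops.
Total rows emitted: 6.

6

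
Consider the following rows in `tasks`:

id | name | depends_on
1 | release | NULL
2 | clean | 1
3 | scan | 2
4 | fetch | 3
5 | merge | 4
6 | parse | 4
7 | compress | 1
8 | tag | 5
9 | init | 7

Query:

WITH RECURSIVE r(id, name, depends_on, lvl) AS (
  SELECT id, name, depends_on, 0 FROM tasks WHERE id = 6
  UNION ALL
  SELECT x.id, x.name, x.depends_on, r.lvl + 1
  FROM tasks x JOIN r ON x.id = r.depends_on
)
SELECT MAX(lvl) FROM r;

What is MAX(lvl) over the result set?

Base: id=6 (parse), depends_on=4, lvl 0.
Iteration 1: join on id=4 -> fetch (id 4, depends_on=3, lvl 1).
Iteration 2: join on id=3 -> scan (id 3, depends_on=2, lvl 2).
Iteration 3: join on id=2 -> clean (id 2, depends_on=1, lvl 3).
Iteration 4: join on id=1 -> release (id 1, depends_on=NULL, lvl 4).
Iteration 5: depends_on is NULL; no match; recursion stops.
lvl values: 0, 1, 2, 3, 4; the maximum is 4.

4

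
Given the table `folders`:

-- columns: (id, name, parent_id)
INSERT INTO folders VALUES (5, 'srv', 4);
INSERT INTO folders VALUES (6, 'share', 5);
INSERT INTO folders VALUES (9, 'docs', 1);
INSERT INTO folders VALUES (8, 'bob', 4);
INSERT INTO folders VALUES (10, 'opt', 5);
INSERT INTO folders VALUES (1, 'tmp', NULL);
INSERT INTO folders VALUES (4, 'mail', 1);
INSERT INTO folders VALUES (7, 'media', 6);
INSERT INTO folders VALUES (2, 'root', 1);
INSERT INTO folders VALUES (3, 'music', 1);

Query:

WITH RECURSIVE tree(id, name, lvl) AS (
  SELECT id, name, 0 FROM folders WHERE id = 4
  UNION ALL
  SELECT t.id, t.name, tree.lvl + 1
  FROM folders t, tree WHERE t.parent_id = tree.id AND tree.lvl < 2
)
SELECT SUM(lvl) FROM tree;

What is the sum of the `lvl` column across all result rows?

Base: id=4 (mail) at lvl 0.
Iteration 1: rows with parent_id in {4} -> srv (id 5, lvl 1), bob (id 8, lvl 1).
Iteration 2: rows with parent_id in {5,8} -> share (id 6, lvl 2), opt (id 10, lvl 2).
Iteration 3: lvl < 2 fails for all current rows; recursion stops.
SUM(lvl) = 0 + 1 + 1 + 2 + 2 = 6.

6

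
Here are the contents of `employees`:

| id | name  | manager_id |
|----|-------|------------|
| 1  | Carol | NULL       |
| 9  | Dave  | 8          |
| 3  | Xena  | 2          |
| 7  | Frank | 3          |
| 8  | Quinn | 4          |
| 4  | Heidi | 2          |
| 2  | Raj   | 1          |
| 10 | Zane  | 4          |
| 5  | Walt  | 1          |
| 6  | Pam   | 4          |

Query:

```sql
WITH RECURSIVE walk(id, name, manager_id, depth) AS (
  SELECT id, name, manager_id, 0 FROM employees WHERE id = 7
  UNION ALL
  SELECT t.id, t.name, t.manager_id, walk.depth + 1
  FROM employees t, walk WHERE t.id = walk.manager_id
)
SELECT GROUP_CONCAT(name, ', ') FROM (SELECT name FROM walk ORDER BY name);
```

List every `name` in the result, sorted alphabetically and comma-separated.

Base: id=7 (Frank), manager_id=3, depth 0.
Iteration 1: join on id=3 -> Xena (id 3, manager_id=2, depth 1).
Iteration 2: join on id=2 -> Raj (id 2, manager_id=1, depth 2).
Iteration 3: join on id=1 -> Carol (id 1, manager_id=NULL, depth 3).
Iteration 4: manager_id is NULL; no match; recursion stops.

Carol, Frank, Raj, Xena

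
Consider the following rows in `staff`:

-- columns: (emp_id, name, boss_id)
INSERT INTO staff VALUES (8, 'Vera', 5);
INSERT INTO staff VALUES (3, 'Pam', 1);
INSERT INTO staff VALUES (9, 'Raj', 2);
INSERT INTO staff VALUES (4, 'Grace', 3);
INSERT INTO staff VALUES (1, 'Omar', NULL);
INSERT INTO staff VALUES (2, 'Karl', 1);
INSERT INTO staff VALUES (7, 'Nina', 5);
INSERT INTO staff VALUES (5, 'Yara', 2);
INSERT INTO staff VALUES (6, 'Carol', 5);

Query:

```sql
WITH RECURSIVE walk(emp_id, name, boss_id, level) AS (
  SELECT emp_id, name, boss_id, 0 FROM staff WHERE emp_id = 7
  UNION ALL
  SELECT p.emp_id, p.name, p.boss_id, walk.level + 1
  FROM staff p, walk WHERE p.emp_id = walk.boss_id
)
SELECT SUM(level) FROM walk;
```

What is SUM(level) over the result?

6

Base: emp_id=7 (Nina), boss_id=5, level 0.
Iteration 1: join on emp_id=5 -> Yara (id 5, boss_id=2, level 1).
Iteration 2: join on emp_id=2 -> Karl (id 2, boss_id=1, level 2).
Iteration 3: join on emp_id=1 -> Omar (id 1, boss_id=NULL, level 3).
Iteration 4: boss_id is NULL; no match; recursion stops.
SUM(level) = 0 + 1 + 2 + 3 = 6.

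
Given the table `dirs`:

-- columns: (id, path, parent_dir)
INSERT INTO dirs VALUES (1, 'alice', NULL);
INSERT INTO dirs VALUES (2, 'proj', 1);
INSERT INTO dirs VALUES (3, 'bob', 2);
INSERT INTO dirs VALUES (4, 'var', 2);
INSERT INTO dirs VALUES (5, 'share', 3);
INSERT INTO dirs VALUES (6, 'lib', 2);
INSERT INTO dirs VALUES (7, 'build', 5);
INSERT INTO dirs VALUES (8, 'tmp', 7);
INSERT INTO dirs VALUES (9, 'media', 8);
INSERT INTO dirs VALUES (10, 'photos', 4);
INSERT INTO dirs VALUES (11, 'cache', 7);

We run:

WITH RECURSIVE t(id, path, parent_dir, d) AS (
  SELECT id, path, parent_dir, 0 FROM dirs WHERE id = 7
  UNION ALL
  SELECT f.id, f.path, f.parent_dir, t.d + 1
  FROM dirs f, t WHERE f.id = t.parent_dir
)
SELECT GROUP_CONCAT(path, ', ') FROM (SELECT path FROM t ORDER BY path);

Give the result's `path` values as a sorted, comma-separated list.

Base: id=7 (build), parent_dir=5, d 0.
Iteration 1: join on id=5 -> share (id 5, parent_dir=3, d 1).
Iteration 2: join on id=3 -> bob (id 3, parent_dir=2, d 2).
Iteration 3: join on id=2 -> proj (id 2, parent_dir=1, d 3).
Iteration 4: join on id=1 -> alice (id 1, parent_dir=NULL, d 4).
Iteration 5: parent_dir is NULL; no match; recursion stops.

alice, bob, build, proj, share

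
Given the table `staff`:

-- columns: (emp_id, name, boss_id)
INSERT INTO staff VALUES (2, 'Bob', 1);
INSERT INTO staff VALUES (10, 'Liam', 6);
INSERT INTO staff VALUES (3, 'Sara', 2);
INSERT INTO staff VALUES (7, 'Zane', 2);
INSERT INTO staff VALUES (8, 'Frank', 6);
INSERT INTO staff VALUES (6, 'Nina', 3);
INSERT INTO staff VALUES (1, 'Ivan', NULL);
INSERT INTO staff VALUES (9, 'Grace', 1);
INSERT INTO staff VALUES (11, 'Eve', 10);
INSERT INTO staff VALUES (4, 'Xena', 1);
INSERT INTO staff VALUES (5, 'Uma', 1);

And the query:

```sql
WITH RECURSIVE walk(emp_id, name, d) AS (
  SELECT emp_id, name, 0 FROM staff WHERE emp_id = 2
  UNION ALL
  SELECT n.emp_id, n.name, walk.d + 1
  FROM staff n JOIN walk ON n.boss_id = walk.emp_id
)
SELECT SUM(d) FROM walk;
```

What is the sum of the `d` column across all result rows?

Base: emp_id=2 (Bob) at d 0.
Iteration 1: rows with boss_id in {2} -> Sara (id 3, d 1), Zane (id 7, d 1).
Iteration 2: rows with boss_id in {3,7} -> Nina (id 6, d 2).
Iteration 3: rows with boss_id in {6} -> Frank (id 8, d 3), Liam (id 10, d 3).
Iteration 4: rows with boss_id in {8,10} -> Eve (id 11, d 4).
Iteration 5: no rows with boss_id in {11}; recursion stops.
SUM(d) = 0 + 1 + 1 + 2 + 3 + 3 + 4 = 14.

14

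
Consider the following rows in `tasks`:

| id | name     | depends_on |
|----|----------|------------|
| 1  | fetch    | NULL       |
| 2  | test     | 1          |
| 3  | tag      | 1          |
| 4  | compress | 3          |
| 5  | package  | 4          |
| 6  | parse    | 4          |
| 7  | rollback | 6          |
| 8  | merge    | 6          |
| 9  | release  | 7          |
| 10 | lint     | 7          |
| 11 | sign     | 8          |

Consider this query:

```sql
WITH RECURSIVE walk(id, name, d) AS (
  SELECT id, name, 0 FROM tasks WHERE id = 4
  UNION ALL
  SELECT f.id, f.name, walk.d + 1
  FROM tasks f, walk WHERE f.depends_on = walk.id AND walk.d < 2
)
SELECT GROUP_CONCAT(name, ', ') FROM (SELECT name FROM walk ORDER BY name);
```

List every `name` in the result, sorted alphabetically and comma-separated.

compress, merge, package, parse, rollback

Base: id=4 (compress) at d 0.
Iteration 1: rows with depends_on in {4} -> package (id 5, d 1), parse (id 6, d 1).
Iteration 2: rows with depends_on in {5,6} -> rollback (id 7, d 2), merge (id 8, d 2).
Iteration 3: d < 2 fails for all current rows; recursion stops.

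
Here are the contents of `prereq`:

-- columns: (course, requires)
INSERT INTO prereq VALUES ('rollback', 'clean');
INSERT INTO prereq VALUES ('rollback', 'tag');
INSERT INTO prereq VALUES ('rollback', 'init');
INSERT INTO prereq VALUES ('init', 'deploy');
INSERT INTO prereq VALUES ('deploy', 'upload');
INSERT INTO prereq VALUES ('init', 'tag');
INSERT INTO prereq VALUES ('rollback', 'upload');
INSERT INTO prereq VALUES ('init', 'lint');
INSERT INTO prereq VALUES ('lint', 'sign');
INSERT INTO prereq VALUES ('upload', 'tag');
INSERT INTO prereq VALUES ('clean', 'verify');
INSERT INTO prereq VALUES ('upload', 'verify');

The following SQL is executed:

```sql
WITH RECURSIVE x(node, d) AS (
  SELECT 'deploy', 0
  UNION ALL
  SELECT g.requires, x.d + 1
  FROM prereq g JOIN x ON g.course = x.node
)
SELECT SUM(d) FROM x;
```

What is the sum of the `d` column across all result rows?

Base: (deploy, d=0).
Iteration 1: edges from {deploy} -> (upload, d=1).
Iteration 2: edges from {upload} -> (tag, d=2), (verify, d=2).
Iteration 3: no outgoing edges from {tag,verify}; recursion stops.
SUM(d) = 0 + 1 + 2 + 2 = 5.

5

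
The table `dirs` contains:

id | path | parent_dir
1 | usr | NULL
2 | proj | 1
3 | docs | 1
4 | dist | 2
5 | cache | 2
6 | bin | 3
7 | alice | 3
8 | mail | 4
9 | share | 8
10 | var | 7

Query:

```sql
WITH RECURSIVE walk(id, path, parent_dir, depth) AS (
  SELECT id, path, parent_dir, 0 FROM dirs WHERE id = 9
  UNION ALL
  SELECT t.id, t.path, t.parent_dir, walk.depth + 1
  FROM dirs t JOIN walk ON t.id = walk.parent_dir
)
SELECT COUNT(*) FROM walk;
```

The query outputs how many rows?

Base: id=9 (share), parent_dir=8, depth 0.
Iteration 1: join on id=8 -> mail (id 8, parent_dir=4, depth 1).
Iteration 2: join on id=4 -> dist (id 4, parent_dir=2, depth 2).
Iteration 3: join on id=2 -> proj (id 2, parent_dir=1, depth 3).
Iteration 4: join on id=1 -> usr (id 1, parent_dir=NULL, depth 4).
Iteration 5: parent_dir is NULL; no match; recursion stops.
Total rows emitted: 5.

5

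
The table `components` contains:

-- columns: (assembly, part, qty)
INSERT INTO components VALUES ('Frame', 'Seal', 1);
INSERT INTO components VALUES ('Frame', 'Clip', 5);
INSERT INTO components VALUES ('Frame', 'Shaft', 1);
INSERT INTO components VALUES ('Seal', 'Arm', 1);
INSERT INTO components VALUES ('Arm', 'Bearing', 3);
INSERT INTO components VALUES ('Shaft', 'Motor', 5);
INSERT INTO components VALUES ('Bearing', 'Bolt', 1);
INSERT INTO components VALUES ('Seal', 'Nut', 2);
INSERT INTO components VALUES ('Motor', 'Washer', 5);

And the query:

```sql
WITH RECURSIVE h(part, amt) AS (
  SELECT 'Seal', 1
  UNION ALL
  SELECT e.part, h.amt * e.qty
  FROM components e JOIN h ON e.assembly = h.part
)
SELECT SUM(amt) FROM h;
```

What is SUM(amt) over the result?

Base: (Seal, amt=1).
Iteration 1: components of {Seal} -> Arm = 1*1 = 1, Nut = 1*2 = 2.
Iteration 2: components of {Arm,Nut} -> Bearing = 1*3 = 3.
Iteration 3: components of {Bearing} -> Bolt = 3*1 = 3.
Iteration 4: no further components; recursion stops.
SUM(amt) = 1 + 1 + 2 + 3 + 3 = 10.

10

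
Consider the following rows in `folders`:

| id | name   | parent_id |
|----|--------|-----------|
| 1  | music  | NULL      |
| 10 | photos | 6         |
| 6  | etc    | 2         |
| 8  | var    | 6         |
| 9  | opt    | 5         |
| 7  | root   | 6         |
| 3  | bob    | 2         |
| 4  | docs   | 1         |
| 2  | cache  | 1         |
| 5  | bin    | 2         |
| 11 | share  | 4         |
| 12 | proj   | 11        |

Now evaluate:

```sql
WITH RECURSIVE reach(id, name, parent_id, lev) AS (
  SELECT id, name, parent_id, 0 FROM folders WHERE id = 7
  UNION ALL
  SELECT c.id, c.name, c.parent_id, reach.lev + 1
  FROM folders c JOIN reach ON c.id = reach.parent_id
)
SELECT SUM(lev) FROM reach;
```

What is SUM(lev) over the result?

Base: id=7 (root), parent_id=6, lev 0.
Iteration 1: join on id=6 -> etc (id 6, parent_id=2, lev 1).
Iteration 2: join on id=2 -> cache (id 2, parent_id=1, lev 2).
Iteration 3: join on id=1 -> music (id 1, parent_id=NULL, lev 3).
Iteration 4: parent_id is NULL; no match; recursion stops.
SUM(lev) = 0 + 1 + 2 + 3 = 6.

6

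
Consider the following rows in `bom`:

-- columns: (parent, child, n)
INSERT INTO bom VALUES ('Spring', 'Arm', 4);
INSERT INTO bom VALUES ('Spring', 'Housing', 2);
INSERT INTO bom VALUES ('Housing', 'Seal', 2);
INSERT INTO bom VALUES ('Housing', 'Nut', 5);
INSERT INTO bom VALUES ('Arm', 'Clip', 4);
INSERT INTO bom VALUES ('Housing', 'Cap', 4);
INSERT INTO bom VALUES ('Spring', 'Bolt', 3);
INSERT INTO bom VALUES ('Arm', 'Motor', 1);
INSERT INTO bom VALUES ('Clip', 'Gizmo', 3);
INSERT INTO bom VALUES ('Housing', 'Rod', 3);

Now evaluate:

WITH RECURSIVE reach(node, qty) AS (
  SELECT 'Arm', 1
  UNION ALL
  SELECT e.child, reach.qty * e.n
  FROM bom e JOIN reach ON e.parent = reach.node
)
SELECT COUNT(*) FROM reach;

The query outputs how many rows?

Base: (Arm, qty=1).
Iteration 1: components of {Arm} -> Clip = 1*4 = 4, Motor = 1*1 = 1.
Iteration 2: components of {Clip,Motor} -> Gizmo = 4*3 = 12.
Iteration 3: no further components; recursion stops.
Total rows emitted: 4.

4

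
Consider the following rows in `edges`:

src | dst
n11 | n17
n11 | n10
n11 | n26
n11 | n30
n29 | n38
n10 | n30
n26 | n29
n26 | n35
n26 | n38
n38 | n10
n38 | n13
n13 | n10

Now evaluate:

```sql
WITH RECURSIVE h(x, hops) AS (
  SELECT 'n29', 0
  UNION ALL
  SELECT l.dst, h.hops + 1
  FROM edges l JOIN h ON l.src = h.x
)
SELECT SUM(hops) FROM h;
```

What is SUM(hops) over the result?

Base: (n29, hops=0).
Iteration 1: edges from {n29} -> (n38, hops=1).
Iteration 2: edges from {n38} -> (n10, hops=2), (n13, hops=2).
Iteration 3: edges from {n10,n13} -> (n10, hops=3), (n30, hops=3).
Iteration 4: edges from {n10,n30} -> (n30, hops=4).
Iteration 5: no outgoing edges from {n30}; recursion stops.
SUM(hops) = 0 + 1 + 2 + 2 + 3 + 3 + 4 = 15.

15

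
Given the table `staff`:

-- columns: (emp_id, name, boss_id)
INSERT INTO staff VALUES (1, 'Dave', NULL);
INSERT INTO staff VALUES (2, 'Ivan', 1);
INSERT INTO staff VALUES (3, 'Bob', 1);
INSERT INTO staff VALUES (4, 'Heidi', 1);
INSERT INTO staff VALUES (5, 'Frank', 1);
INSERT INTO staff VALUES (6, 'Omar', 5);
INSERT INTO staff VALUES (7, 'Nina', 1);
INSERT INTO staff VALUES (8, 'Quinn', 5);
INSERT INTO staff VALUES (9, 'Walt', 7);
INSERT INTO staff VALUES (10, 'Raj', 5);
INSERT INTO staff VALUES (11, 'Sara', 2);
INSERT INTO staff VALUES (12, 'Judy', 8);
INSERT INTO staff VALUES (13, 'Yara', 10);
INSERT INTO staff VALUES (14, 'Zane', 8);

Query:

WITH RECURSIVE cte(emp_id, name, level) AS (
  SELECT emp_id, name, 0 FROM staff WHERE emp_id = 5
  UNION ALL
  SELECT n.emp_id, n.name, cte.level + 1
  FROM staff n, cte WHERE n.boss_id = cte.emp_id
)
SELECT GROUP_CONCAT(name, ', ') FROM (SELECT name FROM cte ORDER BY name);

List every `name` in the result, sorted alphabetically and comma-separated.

Frank, Judy, Omar, Quinn, Raj, Yara, Zane

Base: emp_id=5 (Frank) at level 0.
Iteration 1: rows with boss_id in {5} -> Omar (id 6, level 1), Quinn (id 8, level 1), Raj (id 10, level 1).
Iteration 2: rows with boss_id in {6,8,10} -> Judy (id 12, level 2), Yara (id 13, level 2), Zane (id 14, level 2).
Iteration 3: no rows with boss_id in {12,13,14}; recursion stops.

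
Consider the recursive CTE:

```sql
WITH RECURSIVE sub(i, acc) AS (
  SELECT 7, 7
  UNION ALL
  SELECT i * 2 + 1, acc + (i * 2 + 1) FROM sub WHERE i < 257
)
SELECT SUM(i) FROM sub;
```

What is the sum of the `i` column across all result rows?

Base: i=7, acc=7.
Iteration 1: 7 < 257 holds -> i = 7 * 2 + 1 = 15, acc = 7 + 15 = 22.
Iteration 2: 15 < 257 holds -> i = 15 * 2 + 1 = 31, acc = 22 + 31 = 53.
Iteration 3: 31 < 257 holds -> i = 31 * 2 + 1 = 63, acc = 53 + 63 = 116.
Iteration 4: 63 < 257 holds -> i = 63 * 2 + 1 = 127, acc = 116 + 127 = 243.
Iteration 5: 127 < 257 holds -> i = 127 * 2 + 1 = 255, acc = 243 + 255 = 498.
Iteration 6: 255 < 257 holds -> i = 255 * 2 + 1 = 511, acc = 498 + 511 = 1009.
Iteration 7: 511 < 257 fails; recursion stops.
SUM(i) = 7 + 15 + 31 + 63 + 127 + 255 + 511 = 1009.

1009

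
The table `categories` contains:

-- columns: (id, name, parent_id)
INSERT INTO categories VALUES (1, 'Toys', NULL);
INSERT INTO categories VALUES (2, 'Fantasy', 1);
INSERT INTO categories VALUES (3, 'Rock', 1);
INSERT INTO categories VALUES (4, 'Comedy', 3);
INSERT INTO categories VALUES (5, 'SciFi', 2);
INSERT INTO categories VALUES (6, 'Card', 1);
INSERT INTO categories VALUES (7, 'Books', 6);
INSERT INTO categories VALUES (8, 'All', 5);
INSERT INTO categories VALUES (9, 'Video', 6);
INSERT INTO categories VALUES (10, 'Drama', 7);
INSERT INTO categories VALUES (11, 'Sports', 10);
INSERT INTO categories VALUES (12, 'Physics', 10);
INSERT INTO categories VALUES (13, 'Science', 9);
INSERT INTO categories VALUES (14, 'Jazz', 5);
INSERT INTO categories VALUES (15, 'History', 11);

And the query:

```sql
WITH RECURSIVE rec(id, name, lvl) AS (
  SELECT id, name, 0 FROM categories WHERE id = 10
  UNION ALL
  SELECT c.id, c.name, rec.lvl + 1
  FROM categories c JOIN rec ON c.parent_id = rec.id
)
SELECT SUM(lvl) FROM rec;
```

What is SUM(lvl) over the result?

Base: id=10 (Drama) at lvl 0.
Iteration 1: rows with parent_id in {10} -> Sports (id 11, lvl 1), Physics (id 12, lvl 1).
Iteration 2: rows with parent_id in {11,12} -> History (id 15, lvl 2).
Iteration 3: no rows with parent_id in {15}; recursion stops.
SUM(lvl) = 0 + 1 + 1 + 2 = 4.

4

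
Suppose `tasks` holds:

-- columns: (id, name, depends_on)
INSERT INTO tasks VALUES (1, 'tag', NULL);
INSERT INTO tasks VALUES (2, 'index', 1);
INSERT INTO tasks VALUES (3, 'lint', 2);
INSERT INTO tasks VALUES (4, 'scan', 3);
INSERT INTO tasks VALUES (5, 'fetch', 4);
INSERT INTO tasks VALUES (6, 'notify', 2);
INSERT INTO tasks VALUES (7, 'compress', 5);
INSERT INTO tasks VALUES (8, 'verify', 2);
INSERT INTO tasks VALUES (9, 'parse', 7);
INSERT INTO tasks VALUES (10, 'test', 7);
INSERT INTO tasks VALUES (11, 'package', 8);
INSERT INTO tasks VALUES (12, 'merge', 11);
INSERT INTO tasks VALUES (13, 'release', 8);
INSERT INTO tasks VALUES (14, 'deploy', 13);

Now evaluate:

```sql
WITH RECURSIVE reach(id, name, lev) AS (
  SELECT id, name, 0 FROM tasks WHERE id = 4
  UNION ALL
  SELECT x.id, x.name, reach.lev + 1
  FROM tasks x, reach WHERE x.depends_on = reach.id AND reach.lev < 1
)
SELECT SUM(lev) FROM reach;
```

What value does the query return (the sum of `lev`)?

1

Base: id=4 (scan) at lev 0.
Iteration 1: rows with depends_on in {4} -> fetch (id 5, lev 1).
Iteration 2: lev < 1 fails for all current rows; recursion stops.
SUM(lev) = 0 + 1 = 1.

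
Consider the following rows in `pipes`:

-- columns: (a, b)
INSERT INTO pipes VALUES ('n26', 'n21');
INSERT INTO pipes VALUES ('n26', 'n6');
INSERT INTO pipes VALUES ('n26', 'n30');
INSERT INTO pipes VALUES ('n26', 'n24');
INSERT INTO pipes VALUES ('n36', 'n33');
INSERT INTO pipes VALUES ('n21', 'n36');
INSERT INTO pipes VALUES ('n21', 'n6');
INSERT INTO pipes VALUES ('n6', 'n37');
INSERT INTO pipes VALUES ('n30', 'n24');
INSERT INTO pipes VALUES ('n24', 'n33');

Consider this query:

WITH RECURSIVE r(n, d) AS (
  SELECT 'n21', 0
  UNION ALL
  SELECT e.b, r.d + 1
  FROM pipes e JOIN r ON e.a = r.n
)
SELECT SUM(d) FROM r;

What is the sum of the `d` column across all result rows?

6

Base: (n21, d=0).
Iteration 1: edges from {n21} -> (n36, d=1), (n6, d=1).
Iteration 2: edges from {n36,n6} -> (n33, d=2), (n37, d=2).
Iteration 3: no outgoing edges from {n33,n37}; recursion stops.
SUM(d) = 0 + 1 + 1 + 2 + 2 = 6.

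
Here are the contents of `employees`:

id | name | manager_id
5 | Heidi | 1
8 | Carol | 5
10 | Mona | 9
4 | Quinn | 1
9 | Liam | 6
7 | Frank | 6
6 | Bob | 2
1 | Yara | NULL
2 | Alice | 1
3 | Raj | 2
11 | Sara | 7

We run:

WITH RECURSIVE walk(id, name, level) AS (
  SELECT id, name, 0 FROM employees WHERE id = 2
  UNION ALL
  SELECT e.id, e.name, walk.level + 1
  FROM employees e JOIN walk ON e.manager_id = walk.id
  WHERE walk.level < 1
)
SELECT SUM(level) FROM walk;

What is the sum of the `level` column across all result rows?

Base: id=2 (Alice) at level 0.
Iteration 1: rows with manager_id in {2} -> Raj (id 3, level 1), Bob (id 6, level 1).
Iteration 2: level < 1 fails for all current rows; recursion stops.
SUM(level) = 0 + 1 + 1 = 2.

2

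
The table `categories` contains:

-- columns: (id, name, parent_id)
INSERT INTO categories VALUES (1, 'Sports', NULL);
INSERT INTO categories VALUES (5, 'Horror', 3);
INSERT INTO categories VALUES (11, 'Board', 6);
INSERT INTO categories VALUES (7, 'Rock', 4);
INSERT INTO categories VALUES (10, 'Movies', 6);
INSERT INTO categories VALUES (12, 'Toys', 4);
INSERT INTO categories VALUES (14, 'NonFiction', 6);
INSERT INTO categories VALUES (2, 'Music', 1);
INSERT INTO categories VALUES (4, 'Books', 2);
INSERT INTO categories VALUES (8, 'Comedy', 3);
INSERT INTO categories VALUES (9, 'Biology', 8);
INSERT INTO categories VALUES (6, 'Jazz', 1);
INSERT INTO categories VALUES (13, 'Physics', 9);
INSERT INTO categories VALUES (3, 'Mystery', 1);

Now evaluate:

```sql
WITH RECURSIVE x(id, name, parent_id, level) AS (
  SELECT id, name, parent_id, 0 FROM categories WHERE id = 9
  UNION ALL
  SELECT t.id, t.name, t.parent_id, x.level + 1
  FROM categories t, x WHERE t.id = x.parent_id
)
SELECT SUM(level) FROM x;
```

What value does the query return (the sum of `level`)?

6

Base: id=9 (Biology), parent_id=8, level 0.
Iteration 1: join on id=8 -> Comedy (id 8, parent_id=3, level 1).
Iteration 2: join on id=3 -> Mystery (id 3, parent_id=1, level 2).
Iteration 3: join on id=1 -> Sports (id 1, parent_id=NULL, level 3).
Iteration 4: parent_id is NULL; no match; recursion stops.
SUM(level) = 0 + 1 + 2 + 3 = 6.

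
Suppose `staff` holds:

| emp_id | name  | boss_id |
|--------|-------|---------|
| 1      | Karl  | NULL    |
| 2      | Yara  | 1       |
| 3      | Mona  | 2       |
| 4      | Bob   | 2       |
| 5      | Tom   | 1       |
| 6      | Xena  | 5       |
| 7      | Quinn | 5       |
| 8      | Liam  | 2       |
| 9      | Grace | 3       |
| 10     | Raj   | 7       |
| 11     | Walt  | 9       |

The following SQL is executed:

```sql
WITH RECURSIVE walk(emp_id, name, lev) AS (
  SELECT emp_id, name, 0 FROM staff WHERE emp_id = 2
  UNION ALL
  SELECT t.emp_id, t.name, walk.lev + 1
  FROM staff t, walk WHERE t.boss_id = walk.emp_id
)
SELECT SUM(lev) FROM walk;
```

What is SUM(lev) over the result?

Base: emp_id=2 (Yara) at lev 0.
Iteration 1: rows with boss_id in {2} -> Mona (id 3, lev 1), Bob (id 4, lev 1), Liam (id 8, lev 1).
Iteration 2: rows with boss_id in {3,4,8} -> Grace (id 9, lev 2).
Iteration 3: rows with boss_id in {9} -> Walt (id 11, lev 3).
Iteration 4: no rows with boss_id in {11}; recursion stops.
SUM(lev) = 0 + 1 + 1 + 1 + 2 + 3 = 8.

8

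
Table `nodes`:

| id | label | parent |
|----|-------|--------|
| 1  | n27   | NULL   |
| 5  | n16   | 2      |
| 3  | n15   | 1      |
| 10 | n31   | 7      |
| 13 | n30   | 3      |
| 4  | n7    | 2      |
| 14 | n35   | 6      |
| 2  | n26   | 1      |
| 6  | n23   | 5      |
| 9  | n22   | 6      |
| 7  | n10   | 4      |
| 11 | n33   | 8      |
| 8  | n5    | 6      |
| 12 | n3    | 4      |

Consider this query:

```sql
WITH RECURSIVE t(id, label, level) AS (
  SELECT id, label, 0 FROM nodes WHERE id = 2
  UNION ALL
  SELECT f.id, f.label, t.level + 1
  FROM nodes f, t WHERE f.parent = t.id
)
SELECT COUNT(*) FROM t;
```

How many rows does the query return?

Base: id=2 (n26) at level 0.
Iteration 1: rows with parent in {2} -> n7 (id 4, level 1), n16 (id 5, level 1).
Iteration 2: rows with parent in {4,5} -> n23 (id 6, level 2), n10 (id 7, level 2), n3 (id 12, level 2).
Iteration 3: rows with parent in {6,7,12} -> n5 (id 8, level 3), n22 (id 9, level 3), n31 (id 10, level 3), n35 (id 14, level 3).
Iteration 4: rows with parent in {8,9,10,14} -> n33 (id 11, level 4).
Iteration 5: no rows with parent in {11}; recursion stops.
Total rows emitted: 11.

11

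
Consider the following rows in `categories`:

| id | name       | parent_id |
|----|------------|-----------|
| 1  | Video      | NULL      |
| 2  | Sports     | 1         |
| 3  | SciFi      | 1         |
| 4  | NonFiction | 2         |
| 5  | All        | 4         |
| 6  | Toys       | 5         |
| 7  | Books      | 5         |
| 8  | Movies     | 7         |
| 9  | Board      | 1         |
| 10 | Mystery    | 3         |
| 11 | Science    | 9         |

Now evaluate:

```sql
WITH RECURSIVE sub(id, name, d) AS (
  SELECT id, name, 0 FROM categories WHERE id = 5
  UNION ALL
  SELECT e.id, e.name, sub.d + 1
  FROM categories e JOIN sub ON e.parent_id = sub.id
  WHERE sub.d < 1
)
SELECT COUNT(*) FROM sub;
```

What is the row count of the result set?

Base: id=5 (All) at d 0.
Iteration 1: rows with parent_id in {5} -> Toys (id 6, d 1), Books (id 7, d 1).
Iteration 2: d < 1 fails for all current rows; recursion stops.
Total rows emitted: 3.

3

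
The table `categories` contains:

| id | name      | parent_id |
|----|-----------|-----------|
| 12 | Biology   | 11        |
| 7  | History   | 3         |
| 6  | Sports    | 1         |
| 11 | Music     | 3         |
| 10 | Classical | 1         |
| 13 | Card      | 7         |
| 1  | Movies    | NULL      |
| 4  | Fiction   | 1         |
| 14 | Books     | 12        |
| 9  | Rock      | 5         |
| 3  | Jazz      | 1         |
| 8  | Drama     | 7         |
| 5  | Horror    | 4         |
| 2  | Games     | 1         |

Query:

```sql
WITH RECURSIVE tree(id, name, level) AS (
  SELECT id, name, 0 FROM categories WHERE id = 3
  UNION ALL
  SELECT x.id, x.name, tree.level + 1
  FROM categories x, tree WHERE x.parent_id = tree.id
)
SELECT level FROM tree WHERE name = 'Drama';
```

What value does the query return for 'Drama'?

Base: id=3 (Jazz) at level 0.
Iteration 1: rows with parent_id in {3} -> History (id 7, level 1), Music (id 11, level 1).
Iteration 2: rows with parent_id in {7,11} -> Drama (id 8, level 2), Biology (id 12, level 2), Card (id 13, level 2).
Iteration 3: rows with parent_id in {8,12,13} -> Books (id 14, level 3).
Iteration 4: no rows with parent_id in {14}; recursion stops.

2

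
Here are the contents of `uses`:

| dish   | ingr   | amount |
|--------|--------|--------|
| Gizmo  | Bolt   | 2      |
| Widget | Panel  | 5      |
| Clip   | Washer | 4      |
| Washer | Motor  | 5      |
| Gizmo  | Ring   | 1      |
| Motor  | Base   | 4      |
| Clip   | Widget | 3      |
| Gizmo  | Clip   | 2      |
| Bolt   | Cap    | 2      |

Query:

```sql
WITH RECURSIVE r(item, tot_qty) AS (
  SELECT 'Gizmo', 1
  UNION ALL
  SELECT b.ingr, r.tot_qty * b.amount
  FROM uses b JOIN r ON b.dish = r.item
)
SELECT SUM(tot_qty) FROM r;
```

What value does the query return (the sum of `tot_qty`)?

254

Base: (Gizmo, tot_qty=1).
Iteration 1: components of {Gizmo} -> Bolt = 1*2 = 2, Clip = 1*2 = 2, Ring = 1*1 = 1.
Iteration 2: components of {Bolt,Clip,Ring} -> Cap = 2*2 = 4, Washer = 2*4 = 8, Widget = 2*3 = 6.
Iteration 3: components of {Cap,Washer,Widget} -> Motor = 8*5 = 40, Panel = 6*5 = 30.
Iteration 4: components of {Motor,Panel} -> Base = 40*4 = 160.
Iteration 5: no further components; recursion stops.
SUM(tot_qty) = 1 + 1 + 2 + 2 + 6 + 8 + 4 + 30 + 40 + 160 = 254.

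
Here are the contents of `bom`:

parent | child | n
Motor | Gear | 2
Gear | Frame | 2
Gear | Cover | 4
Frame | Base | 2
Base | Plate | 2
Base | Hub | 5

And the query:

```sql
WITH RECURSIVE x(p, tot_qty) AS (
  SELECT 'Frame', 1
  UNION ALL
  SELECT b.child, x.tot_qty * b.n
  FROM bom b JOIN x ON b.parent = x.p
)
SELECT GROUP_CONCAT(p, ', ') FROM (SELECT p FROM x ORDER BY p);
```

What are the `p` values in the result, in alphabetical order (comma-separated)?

Base: (Frame, tot_qty=1).
Iteration 1: components of {Frame} -> Base = 1*2 = 2.
Iteration 2: components of {Base} -> Hub = 2*5 = 10, Plate = 2*2 = 4.
Iteration 3: no further components; recursion stops.

Base, Frame, Hub, Plate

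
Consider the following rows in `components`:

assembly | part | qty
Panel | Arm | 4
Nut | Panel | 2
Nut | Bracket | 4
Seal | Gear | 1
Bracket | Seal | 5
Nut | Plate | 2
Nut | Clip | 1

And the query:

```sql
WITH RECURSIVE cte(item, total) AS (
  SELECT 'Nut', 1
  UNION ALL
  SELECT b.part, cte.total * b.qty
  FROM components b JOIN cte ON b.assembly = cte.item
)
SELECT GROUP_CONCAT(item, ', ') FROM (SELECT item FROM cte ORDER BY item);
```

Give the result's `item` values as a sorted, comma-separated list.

Arm, Bracket, Clip, Gear, Nut, Panel, Plate, Seal

Base: (Nut, total=1).
Iteration 1: components of {Nut} -> Bracket = 1*4 = 4, Clip = 1*1 = 1, Panel = 1*2 = 2, Plate = 1*2 = 2.
Iteration 2: components of {Bracket,Clip,Panel,Plate} -> Arm = 2*4 = 8, Seal = 4*5 = 20.
Iteration 3: components of {Arm,Seal} -> Gear = 20*1 = 20.
Iteration 4: no further components; recursion stops.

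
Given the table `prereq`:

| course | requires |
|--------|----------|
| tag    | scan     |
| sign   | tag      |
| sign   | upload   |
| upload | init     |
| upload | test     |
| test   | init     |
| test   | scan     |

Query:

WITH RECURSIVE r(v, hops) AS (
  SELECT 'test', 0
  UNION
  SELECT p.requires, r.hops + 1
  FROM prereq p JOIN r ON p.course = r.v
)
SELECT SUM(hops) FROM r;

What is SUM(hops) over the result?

Base: (test, hops=0).
Iteration 1: edges from {test} -> (init, hops=1), (scan, hops=1).
Iteration 2: no outgoing edges from {init,scan}; recursion stops.
SUM(hops) = 0 + 1 + 1 = 2.

2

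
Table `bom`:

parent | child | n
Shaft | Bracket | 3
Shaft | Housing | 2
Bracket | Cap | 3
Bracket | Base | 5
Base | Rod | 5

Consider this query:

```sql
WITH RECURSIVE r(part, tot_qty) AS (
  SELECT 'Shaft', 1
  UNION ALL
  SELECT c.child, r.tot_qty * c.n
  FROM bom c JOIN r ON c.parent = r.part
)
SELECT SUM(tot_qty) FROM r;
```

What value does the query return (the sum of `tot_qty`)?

Base: (Shaft, tot_qty=1).
Iteration 1: components of {Shaft} -> Bracket = 1*3 = 3, Housing = 1*2 = 2.
Iteration 2: components of {Bracket,Housing} -> Base = 3*5 = 15, Cap = 3*3 = 9.
Iteration 3: components of {Base,Cap} -> Rod = 15*5 = 75.
Iteration 4: no further components; recursion stops.
SUM(tot_qty) = 1 + 3 + 2 + 9 + 15 + 75 = 105.

105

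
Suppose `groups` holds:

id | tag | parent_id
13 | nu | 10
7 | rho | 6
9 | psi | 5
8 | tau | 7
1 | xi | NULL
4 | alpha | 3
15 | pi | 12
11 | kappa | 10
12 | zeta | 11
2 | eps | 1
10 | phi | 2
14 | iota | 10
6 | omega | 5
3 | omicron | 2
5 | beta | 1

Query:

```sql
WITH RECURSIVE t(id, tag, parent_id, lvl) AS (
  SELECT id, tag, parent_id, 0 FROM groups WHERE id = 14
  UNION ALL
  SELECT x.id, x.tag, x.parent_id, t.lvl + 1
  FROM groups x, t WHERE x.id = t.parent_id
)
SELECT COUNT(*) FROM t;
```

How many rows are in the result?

Base: id=14 (iota), parent_id=10, lvl 0.
Iteration 1: join on id=10 -> phi (id 10, parent_id=2, lvl 1).
Iteration 2: join on id=2 -> eps (id 2, parent_id=1, lvl 2).
Iteration 3: join on id=1 -> xi (id 1, parent_id=NULL, lvl 3).
Iteration 4: parent_id is NULL; no match; recursion stops.
Total rows emitted: 4.

4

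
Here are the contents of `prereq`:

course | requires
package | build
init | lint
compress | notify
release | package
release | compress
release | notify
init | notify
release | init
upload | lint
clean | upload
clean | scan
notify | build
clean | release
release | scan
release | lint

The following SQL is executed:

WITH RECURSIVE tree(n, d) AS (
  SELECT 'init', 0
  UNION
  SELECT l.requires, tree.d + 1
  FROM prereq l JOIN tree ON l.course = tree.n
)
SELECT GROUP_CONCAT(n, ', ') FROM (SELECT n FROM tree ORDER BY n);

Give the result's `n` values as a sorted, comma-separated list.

build, init, lint, notify

Base: (init, d=0).
Iteration 1: edges from {init} -> (lint, d=1), (notify, d=1).
Iteration 2: edges from {lint,notify} -> (build, d=2).
Iteration 3: no outgoing edges from {build}; recursion stops.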